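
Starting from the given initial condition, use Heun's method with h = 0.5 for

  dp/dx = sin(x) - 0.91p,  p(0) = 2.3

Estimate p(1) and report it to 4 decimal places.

1.3207

Heun: k1 = f(x_n, p_n); k2 = f(x_n + h, p_n + h·k1); p_{n+1} = p_n + (h/2)·(k1 + k2).
x=0.000000, p=2.300000:
  k1 = f(0.000000, 2.300000) = -2.093000
  k2 = f(0.500000, 1.253500) = -0.661259
  p ← 2.300000 + (0.5/2)·(-2.093000 + (-0.661259)) = 1.611435
x=0.500000, p=1.611435:
  k1 = f(0.500000, 1.611435) = -0.986980
  k2 = f(1.000000, 1.117945) = -0.175859
  p ← 1.611435 + (0.5/2)·(-0.986980 + (-0.175859)) = 1.320725
p(1) ≈ 1.3207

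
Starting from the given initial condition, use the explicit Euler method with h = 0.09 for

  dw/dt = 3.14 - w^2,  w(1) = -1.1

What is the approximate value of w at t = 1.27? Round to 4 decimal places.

-0.4851

Euler: w_{n+1} = w_n + h·f(t_n, w_n).
t=1.000000, w=-1.100000: f=1.930000 → w ← -1.100000 + 0.09·1.930000 = -0.926300
t=1.090000, w=-0.926300: f=2.281968 → w ← -0.926300 + 0.09·2.281968 = -0.720923
t=1.180000, w=-0.720923: f=2.620270 → w ← -0.720923 + 0.09·2.620270 = -0.485099
w(1.27) ≈ -0.4851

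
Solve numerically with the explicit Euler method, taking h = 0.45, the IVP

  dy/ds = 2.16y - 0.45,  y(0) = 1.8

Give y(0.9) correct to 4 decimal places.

6.3980

Euler: y_{n+1} = y_n + h·f(s_n, y_n).
s=0.000000, y=1.800000: f=3.438000 → y ← 1.800000 + 0.45·3.438000 = 3.347100
s=0.450000, y=3.347100: f=6.779736 → y ← 3.347100 + 0.45·6.779736 = 6.397981
y(0.9) ≈ 6.3980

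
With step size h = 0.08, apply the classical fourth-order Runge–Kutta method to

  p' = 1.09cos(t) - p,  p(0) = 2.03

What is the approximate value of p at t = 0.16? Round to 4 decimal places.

1.8903

RK4: k1 = f(t_n, p_n); k2 = f(t_n + h/2, p_n + (h/2)·k1); k3 = f(t_n + h/2, p_n + (h/2)·k2); k4 = f(t_n + h, p_n + h·k3); p_{n+1} = p_n + (h/6)·(k1 + 2k2 + 2k3 + k4).
t=0.000000, p=2.030000:
  k1 = f(0.000000, 2.030000) = -0.940000
  k2 = f(0.040000, 1.992400) = -0.903272
  k3 = f(0.040000, 1.993869) = -0.904741
  k4 = f(0.080000, 1.957621) = -0.871107
  p ← 2.030000 + (0.08/6)·(k1 + 2k2 + 2k3 + k4) = 1.957638
t=0.080000, p=1.957638:
  k1 = f(0.080000, 1.957638) = -0.871124
  k2 = f(0.120000, 1.922793) = -0.840632
  k3 = f(0.120000, 1.924013) = -0.841852
  k4 = f(0.160000, 1.890290) = -0.814212
  p ← 1.957638 + (0.08/6)·(k1 + 2k2 + 2k3 + k4) = 1.890301
p(0.16) ≈ 1.8903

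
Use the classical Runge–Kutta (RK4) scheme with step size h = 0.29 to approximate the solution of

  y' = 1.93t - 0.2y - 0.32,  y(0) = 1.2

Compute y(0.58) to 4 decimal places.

1.2058

RK4: k1 = f(t_n, y_n); k2 = f(t_n + h/2, y_n + (h/2)·k1); k3 = f(t_n + h/2, y_n + (h/2)·k2); k4 = f(t_n + h, y_n + h·k3); y_{n+1} = y_n + (h/6)·(k1 + 2k2 + 2k3 + k4).
t=0.000000, y=1.200000:
  k1 = f(0.000000, 1.200000) = -0.560000
  k2 = f(0.145000, 1.118800) = -0.263910
  k3 = f(0.145000, 1.161733) = -0.272497
  k4 = f(0.290000, 1.120976) = 0.015505
  y ← 1.200000 + (0.29/6)·(k1 + 2k2 + 2k3 + k4) = 1.121830
t=0.290000, y=1.121830:
  k1 = f(0.290000, 1.121830) = 0.015334
  k2 = f(0.435000, 1.124054) = 0.294739
  k3 = f(0.435000, 1.164567) = 0.286637
  k4 = f(0.580000, 1.204955) = 0.558409
  y ← 1.121830 + (0.29/6)·(k1 + 2k2 + 2k3 + k4) = 1.205761
y(0.58) ≈ 1.2058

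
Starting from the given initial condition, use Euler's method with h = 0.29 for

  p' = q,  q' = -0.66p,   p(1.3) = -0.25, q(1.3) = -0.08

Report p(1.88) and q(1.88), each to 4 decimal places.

Euler on (p,q): p_{n+1} = p_n + h·p', q_{n+1} = q_n + h·q'.
1.300000: (-0.250000, -0.080000); f=(-0.080000, 0.165000) → (-0.273200, -0.032150)
1.590000: (-0.273200, -0.032150); f=(-0.032150, 0.180312) → (-0.282523, 0.020140)
(p(1.88), q(1.88)) ≈ (-0.2825, 0.0201)

-0.2825, 0.0201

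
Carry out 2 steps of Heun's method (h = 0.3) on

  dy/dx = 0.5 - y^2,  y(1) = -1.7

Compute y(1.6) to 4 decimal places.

-7.9355

Heun: k1 = f(x_n, y_n); k2 = f(x_n + h, y_n + h·k1); y_{n+1} = y_n + (h/2)·(k1 + k2).
x=1.000000, y=-1.700000:
  k1 = f(1.000000, -1.700000) = -2.390000
  k2 = f(1.300000, -2.417000) = -5.341889
  y ← -1.700000 + (0.3/2)·(-2.390000 + (-5.341889)) = -2.859783
x=1.300000, y=-2.859783:
  k1 = f(1.300000, -2.859783) = -7.678361
  k2 = f(1.600000, -5.163292) = -26.159580
  y ← -2.859783 + (0.3/2)·(-7.678361 + (-26.159580)) = -7.935474
y(1.6) ≈ -7.9355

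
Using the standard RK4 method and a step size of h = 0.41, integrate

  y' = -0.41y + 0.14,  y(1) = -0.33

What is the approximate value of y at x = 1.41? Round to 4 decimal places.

-0.2261

RK4: k1 = f(x_n, y_n); k2 = f(x_n + h/2, y_n + (h/2)·k1); k3 = f(x_n + h/2, y_n + (h/2)·k2); k4 = f(x_n + h, y_n + h·k3); y_{n+1} = y_n + (h/6)·(k1 + 2k2 + 2k3 + k4).
x=1.000000, y=-0.330000:
  k1 = f(1.000000, -0.330000) = 0.275300
  k2 = f(1.205000, -0.273564) = 0.252161
  k3 = f(1.205000, -0.278307) = 0.254106
  k4 = f(1.410000, -0.225817) = 0.232585
  y ← -0.330000 + (0.41/6)·(k1 + 2k2 + 2k3 + k4) = -0.226105
y(1.41) ≈ -0.2261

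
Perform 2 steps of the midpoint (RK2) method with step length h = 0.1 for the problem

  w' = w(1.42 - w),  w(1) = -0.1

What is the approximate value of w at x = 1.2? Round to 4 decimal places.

Midpoint: k1 = f(x_n, w_n); k2 = f(x_n + h/2, w_n + (h/2)·k1); w_{n+1} = w_n + h·k2.
x=1.000000, w=-0.100000:
  k1 = f(1.000000, -0.100000) = -0.152000
  k2 = f(1.050000, -0.107600) = -0.164370
  w ← -0.100000 + 0.1·(-0.164370) = -0.116437
x=1.100000, w=-0.116437:
  k1 = f(1.100000, -0.116437) = -0.178898
  k2 = f(1.150000, -0.125382) = -0.193763
  w ← -0.116437 + 0.1·(-0.193763) = -0.135813
w(1.2) ≈ -0.1358

-0.1358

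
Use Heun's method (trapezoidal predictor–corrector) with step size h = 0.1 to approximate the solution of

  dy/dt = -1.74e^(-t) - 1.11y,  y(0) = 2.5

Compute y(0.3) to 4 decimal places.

Heun: k1 = f(t_n, y_n); k2 = f(t_n + h, y_n + h·k1); y_{n+1} = y_n + (h/2)·(k1 + k2).
t=0.000000, y=2.500000:
  k1 = f(0.000000, 2.500000) = -4.515000
  k2 = f(0.100000, 2.048500) = -3.848252
  y ← 2.500000 + (0.1/2)·(-4.515000 + (-3.848252)) = 2.081837
t=0.100000, y=2.081837:
  k1 = f(0.100000, 2.081837) = -3.885257
  k2 = f(0.200000, 1.693312) = -3.304168
  y ← 2.081837 + (0.1/2)·(-3.885257 + (-3.304168)) = 1.722366
t=0.200000, y=1.722366:
  k1 = f(0.200000, 1.722366) = -3.336418
  k2 = f(0.300000, 1.388724) = -2.830508
  y ← 1.722366 + (0.1/2)·(-3.336418 + (-2.830508)) = 1.414020
y(0.3) ≈ 1.4140

1.4140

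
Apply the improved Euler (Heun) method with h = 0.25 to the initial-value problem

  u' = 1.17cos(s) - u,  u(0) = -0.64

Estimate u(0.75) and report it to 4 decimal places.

Heun: k1 = f(s_n, u_n); k2 = f(s_n + h, u_n + h·k1); u_{n+1} = u_n + (h/2)·(k1 + k2).
s=0.000000, u=-0.640000:
  k1 = f(0.000000, -0.640000) = 1.810000
  k2 = f(0.250000, -0.187500) = 1.321128
  u ← -0.640000 + (0.25/2)·(1.810000 + 1.321128) = -0.248609
s=0.250000, u=-0.248609:
  k1 = f(0.250000, -0.248609) = 1.382237
  k2 = f(0.500000, 0.096950) = 0.929822
  u ← -0.248609 + (0.25/2)·(1.382237 + 0.929822) = 0.040398
s=0.500000, u=0.040398:
  k1 = f(0.500000, 0.040398) = 0.986373
  k2 = f(0.750000, 0.286992) = 0.569084
  u ← 0.040398 + (0.25/2)·(0.986373 + 0.569084) = 0.234830
u(0.75) ≈ 0.2348

0.2348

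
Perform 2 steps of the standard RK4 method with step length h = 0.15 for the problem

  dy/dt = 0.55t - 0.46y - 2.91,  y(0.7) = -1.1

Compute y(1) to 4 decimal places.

-1.6421

RK4: k1 = f(t_n, y_n); k2 = f(t_n + h/2, y_n + (h/2)·k1); k3 = f(t_n + h/2, y_n + (h/2)·k2); k4 = f(t_n + h, y_n + h·k3); y_{n+1} = y_n + (h/6)·(k1 + 2k2 + 2k3 + k4).
t=0.700000, y=-1.100000:
  k1 = f(0.700000, -1.100000) = -2.019000
  k2 = f(0.775000, -1.251425) = -1.908095
  k3 = f(0.775000, -1.243107) = -1.911921
  k4 = f(0.850000, -1.386788) = -1.804577
  y ← -1.100000 + (0.15/6)·(k1 + 2k2 + 2k3 + k4) = -1.386590
t=0.850000, y=-1.386590:
  k1 = f(0.850000, -1.386590) = -1.804669
  k2 = f(0.925000, -1.521940) = -1.701157
  k3 = f(0.925000, -1.514177) = -1.704729
  k4 = f(1.000000, -1.642299) = -1.604542
  y ← -1.386590 + (0.15/6)·(k1 + 2k2 + 2k3 + k4) = -1.642115
y(1) ≈ -1.6421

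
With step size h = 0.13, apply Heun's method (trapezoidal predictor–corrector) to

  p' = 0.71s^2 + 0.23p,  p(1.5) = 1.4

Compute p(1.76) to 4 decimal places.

1.9920

Heun: k1 = f(s_n, p_n); k2 = f(s_n + h, p_n + h·k1); p_{n+1} = p_n + (h/2)·(k1 + k2).
s=1.500000, p=1.400000:
  k1 = f(1.500000, 1.400000) = 1.919500
  k2 = f(1.630000, 1.649535) = 2.265792
  p ← 1.400000 + (0.13/2)·(1.919500 + 2.265792) = 1.672044
s=1.630000, p=1.672044:
  k1 = f(1.630000, 1.672044) = 2.270969
  k2 = f(1.760000, 1.967270) = 2.651768
  p ← 1.672044 + (0.13/2)·(2.270969 + 2.651768) = 1.992022
p(1.76) ≈ 1.9920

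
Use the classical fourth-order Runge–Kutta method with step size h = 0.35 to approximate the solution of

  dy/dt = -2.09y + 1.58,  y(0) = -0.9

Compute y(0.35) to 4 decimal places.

-0.0434

RK4: k1 = f(t_n, y_n); k2 = f(t_n + h/2, y_n + (h/2)·k1); k3 = f(t_n + h/2, y_n + (h/2)·k2); k4 = f(t_n + h, y_n + h·k3); y_{n+1} = y_n + (h/6)·(k1 + 2k2 + 2k3 + k4).
t=0.000000, y=-0.900000:
  k1 = f(0.000000, -0.900000) = 3.461000
  k2 = f(0.175000, -0.294325) = 2.195139
  k3 = f(0.175000, -0.515851) = 2.658128
  k4 = f(0.350000, 0.030345) = 1.516580
  y ← -0.900000 + (0.35/6)·(k1 + 2k2 + 2k3 + k4) = -0.043427
y(0.35) ≈ -0.0434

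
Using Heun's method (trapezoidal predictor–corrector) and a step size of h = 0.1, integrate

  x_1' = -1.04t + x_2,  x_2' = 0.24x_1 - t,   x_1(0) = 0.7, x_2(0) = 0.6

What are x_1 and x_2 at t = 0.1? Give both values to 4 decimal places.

Heun on (x_1,x_2): k1 = f(t_n, state_n); k2 = f(t_n + h, state_n + h·k1); state_{n+1} = state_n + (h/2)·(k1 + k2).
0.000000: (0.700000, 0.600000)
  k1 = (0.600000, 0.168000)
  predictor → (0.760000, 0.616800)
  k2 = (0.512800, 0.082400)
  → (0.755640, 0.612520)
(x_1(0.1), x_2(0.1)) ≈ (0.7556, 0.6125)

0.7556, 0.6125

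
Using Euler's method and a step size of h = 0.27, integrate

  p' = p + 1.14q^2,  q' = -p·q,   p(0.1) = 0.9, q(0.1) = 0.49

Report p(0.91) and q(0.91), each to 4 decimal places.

2.0356, 0.1423

Euler on (p,q): p_{n+1} = p_n + h·p', q_{n+1} = q_n + h·q'.
0.100000: (0.900000, 0.490000); f=(1.173714, -0.441000) → (1.216903, 0.370930)
0.370000: (1.216903, 0.370930); f=(1.373754, -0.451386) → (1.587816, 0.249056)
0.640000: (1.587816, 0.249056); f=(1.658529, -0.395455) → (2.035619, 0.142283)
(p(0.91), q(0.91)) ≈ (2.0356, 0.1423)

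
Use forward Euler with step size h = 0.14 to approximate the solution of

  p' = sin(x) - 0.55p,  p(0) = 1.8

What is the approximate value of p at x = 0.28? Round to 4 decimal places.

1.5530

Euler: p_{n+1} = p_n + h·f(x_n, p_n).
x=0.000000, p=1.800000: f=-0.990000 → p ← 1.800000 + 0.14·(-0.990000) = 1.661400
x=0.140000, p=1.661400: f=-0.774227 → p ← 1.661400 + 0.14·(-0.774227) = 1.553008
p(0.28) ≈ 1.5530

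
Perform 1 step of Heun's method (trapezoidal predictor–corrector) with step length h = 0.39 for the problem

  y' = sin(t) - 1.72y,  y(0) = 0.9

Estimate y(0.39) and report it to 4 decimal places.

0.5729

Heun: k1 = f(t_n, y_n); k2 = f(t_n + h, y_n + h·k1); y_{n+1} = y_n + (h/2)·(k1 + k2).
t=0.000000, y=0.900000:
  k1 = f(0.000000, 0.900000) = -1.548000
  k2 = f(0.390000, 0.296280) = -0.129413
  y ← 0.900000 + (0.39/2)·(-1.548000 + (-0.129413)) = 0.572904
y(0.39) ≈ 0.5729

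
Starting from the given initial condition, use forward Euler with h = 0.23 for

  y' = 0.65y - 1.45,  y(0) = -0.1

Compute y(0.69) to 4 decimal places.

Euler: y_{n+1} = y_n + h·f(x_n, y_n).
x=0.000000, y=-0.100000: f=-1.515000 → y ← -0.100000 + 0.23·(-1.515000) = -0.448450
x=0.230000, y=-0.448450: f=-1.741493 → y ← -0.448450 + 0.23·(-1.741493) = -0.848993
x=0.460000, y=-0.848993: f=-2.001846 → y ← -0.848993 + 0.23·(-2.001846) = -1.309418
y(0.69) ≈ -1.3094

-1.3094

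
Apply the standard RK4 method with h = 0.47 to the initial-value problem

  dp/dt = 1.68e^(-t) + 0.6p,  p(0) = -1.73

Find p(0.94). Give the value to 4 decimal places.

-1.6052

RK4: k1 = f(t_n, p_n); k2 = f(t_n + h/2, p_n + (h/2)·k1); k3 = f(t_n + h/2, p_n + (h/2)·k2); k4 = f(t_n + h, p_n + h·k3); p_{n+1} = p_n + (h/6)·(k1 + 2k2 + 2k3 + k4).
t=0.000000, p=-1.730000:
  k1 = f(0.000000, -1.730000) = 0.642000
  k2 = f(0.235000, -1.579130) = 0.380681
  k3 = f(0.235000, -1.640540) = 0.343835
  k4 = f(0.470000, -1.568398) = 0.108965
  p ← -1.730000 + (0.47/6)·(k1 + 2k2 + 2k3 + k4) = -1.557667
t=0.470000, p=-1.557667:
  k1 = f(0.470000, -1.557667) = 0.115404
  k2 = f(0.705000, -1.530547) = -0.088226
  k3 = f(0.705000, -1.578400) = -0.116938
  k4 = f(0.940000, -1.612628) = -0.311322
  p ← -1.557667 + (0.47/6)·(k1 + 2k2 + 2k3 + k4) = -1.605156
p(0.94) ≈ -1.6052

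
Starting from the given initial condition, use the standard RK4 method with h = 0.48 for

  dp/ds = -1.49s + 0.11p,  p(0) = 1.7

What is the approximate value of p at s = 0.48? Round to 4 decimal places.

RK4: k1 = f(s_n, p_n); k2 = f(s_n + h/2, p_n + (h/2)·k1); k3 = f(s_n + h/2, p_n + (h/2)·k2); k4 = f(s_n + h, p_n + h·k3); p_{n+1} = p_n + (h/6)·(k1 + 2k2 + 2k3 + k4).
s=0.000000, p=1.700000:
  k1 = f(0.000000, 1.700000) = 0.187000
  k2 = f(0.240000, 1.744880) = -0.165663
  k3 = f(0.240000, 1.660241) = -0.174974
  k4 = f(0.480000, 1.616013) = -0.537439
  p ← 1.700000 + (0.48/6)·(k1 + 2k2 + 2k3 + k4) = 1.617463
p(0.48) ≈ 1.6175

1.6175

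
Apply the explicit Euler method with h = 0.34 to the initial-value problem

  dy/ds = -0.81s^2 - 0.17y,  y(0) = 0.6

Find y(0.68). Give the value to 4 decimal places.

Euler: y_{n+1} = y_n + h·f(s_n, y_n).
s=0.000000, y=0.600000: f=-0.102000 → y ← 0.600000 + 0.34·(-0.102000) = 0.565320
s=0.340000, y=0.565320: f=-0.189740 → y ← 0.565320 + 0.34·(-0.189740) = 0.500808
y(0.68) ≈ 0.5008

0.5008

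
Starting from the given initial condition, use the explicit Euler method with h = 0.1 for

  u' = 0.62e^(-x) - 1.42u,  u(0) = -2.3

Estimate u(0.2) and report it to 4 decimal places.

-1.5839

Euler: u_{n+1} = u_n + h·f(x_n, u_n).
x=0.000000, u=-2.300000: f=3.886000 → u ← -2.300000 + 0.1·3.886000 = -1.911400
x=0.100000, u=-1.911400: f=3.275187 → u ← -1.911400 + 0.1·3.275187 = -1.583881
u(0.2) ≈ -1.5839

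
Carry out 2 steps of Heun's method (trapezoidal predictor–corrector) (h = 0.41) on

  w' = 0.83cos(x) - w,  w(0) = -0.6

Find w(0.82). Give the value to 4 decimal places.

Heun: k1 = f(x_n, w_n); k2 = f(x_n + h, w_n + h·k1); w_{n+1} = w_n + (h/2)·(k1 + k2).
x=0.000000, w=-0.600000:
  k1 = f(0.000000, -0.600000) = 1.430000
  k2 = f(0.410000, -0.013700) = 0.774910
  w ← -0.600000 + (0.41/2)·(1.430000 + 0.774910) = -0.147993
x=0.410000, w=-0.147993:
  k1 = f(0.410000, -0.147993) = 0.909204
  k2 = f(0.820000, 0.224780) = 0.341463
  w ← -0.147993 + (0.41/2)·(0.909204 + 0.341463) = 0.108393
w(0.82) ≈ 0.1084

0.1084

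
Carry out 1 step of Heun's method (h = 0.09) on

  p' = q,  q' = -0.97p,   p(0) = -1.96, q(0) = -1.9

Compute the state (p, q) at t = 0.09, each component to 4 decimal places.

-2.1233, -1.7214

Heun on (p,q): k1 = f(t_n, state_n); k2 = f(t_n + h, state_n + h·k1); state_{n+1} = state_n + (h/2)·(k1 + k2).
0.000000: (-1.960000, -1.900000)
  k1 = (-1.900000, 1.901200)
  predictor → (-2.131000, -1.728892)
  k2 = (-1.728892, 2.067070)
  → (-2.123300, -1.721428)
(p(0.09), q(0.09)) ≈ (-2.1233, -1.7214)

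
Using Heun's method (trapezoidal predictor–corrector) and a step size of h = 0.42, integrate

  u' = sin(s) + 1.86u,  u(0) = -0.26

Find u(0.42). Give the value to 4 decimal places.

-0.4568

Heun: k1 = f(s_n, u_n); k2 = f(s_n + h, u_n + h·k1); u_{n+1} = u_n + (h/2)·(k1 + k2).
s=0.000000, u=-0.260000:
  k1 = f(0.000000, -0.260000) = -0.483600
  k2 = f(0.420000, -0.463112) = -0.453628
  u ← -0.260000 + (0.42/2)·(-0.483600 + (-0.453628)) = -0.456818
u(0.42) ≈ -0.4568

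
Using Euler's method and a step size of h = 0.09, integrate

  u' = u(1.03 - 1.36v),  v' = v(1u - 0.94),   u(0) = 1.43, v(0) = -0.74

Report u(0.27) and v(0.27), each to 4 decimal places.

Euler on (u,v): u_{n+1} = u_n + h·u', v_{n+1} = v_n + h·v'.
0.000000: (1.430000, -0.740000); f=(2.912052, -0.362600) → (1.692085, -0.772634)
0.090000: (1.692085, -0.772634); f=(3.520860, -0.581086) → (2.008962, -0.824932)
0.180000: (2.008962, -0.824932); f=(4.323100, -0.881821) → (2.398041, -0.904296)
(u(0.27), v(0.27)) ≈ (2.3980, -0.9043)

2.3980, -0.9043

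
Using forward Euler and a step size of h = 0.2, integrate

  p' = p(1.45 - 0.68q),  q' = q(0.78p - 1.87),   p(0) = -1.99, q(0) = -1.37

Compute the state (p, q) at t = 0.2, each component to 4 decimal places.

Euler on (p,q): p_{n+1} = p_n + h·p', q_{n+1} = q_n + h·q'.
0.000000: (-1.990000, -1.370000); f=(-4.739384, 4.688414) → (-2.937877, -0.432317)
(p(0.2), q(0.2)) ≈ (-2.9379, -0.4323)

-2.9379, -0.4323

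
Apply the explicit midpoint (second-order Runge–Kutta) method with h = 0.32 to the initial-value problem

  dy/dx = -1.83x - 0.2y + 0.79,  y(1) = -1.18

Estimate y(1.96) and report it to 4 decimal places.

Midpoint: k1 = f(x_n, y_n); k2 = f(x_n + h/2, y_n + (h/2)·k1); y_{n+1} = y_n + h·k2.
x=1.000000, y=-1.180000:
  k1 = f(1.000000, -1.180000) = -0.804000
  k2 = f(1.160000, -1.308640) = -1.071072
  y ← -1.180000 + 0.32·(-1.071072) = -1.522743
x=1.320000, y=-1.522743:
  k1 = f(1.320000, -1.522743) = -1.321051
  k2 = f(1.480000, -1.734111) = -1.571578
  y ← -1.522743 + 0.32·(-1.571578) = -2.025648
x=1.640000, y=-2.025648:
  k1 = f(1.640000, -2.025648) = -1.806070
  k2 = f(1.800000, -2.314619) = -2.041076
  y ← -2.025648 + 0.32·(-2.041076) = -2.678792
y(1.96) ≈ -2.6788

-2.6788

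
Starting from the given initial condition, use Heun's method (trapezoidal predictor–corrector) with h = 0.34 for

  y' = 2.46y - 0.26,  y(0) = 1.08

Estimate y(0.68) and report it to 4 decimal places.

4.7623

Heun: k1 = f(x_n, y_n); k2 = f(x_n + h, y_n + h·k1); y_{n+1} = y_n + (h/2)·(k1 + k2).
x=0.000000, y=1.080000:
  k1 = f(0.000000, 1.080000) = 2.396800
  k2 = f(0.340000, 1.894912) = 4.401484
  y ← 1.080000 + (0.34/2)·(2.396800 + 4.401484) = 2.235708
x=0.340000, y=2.235708:
  k1 = f(0.340000, 2.235708) = 5.239842
  k2 = f(0.680000, 4.017255) = 9.622446
  y ← 2.235708 + (0.34/2)·(5.239842 + 9.622446) = 4.762297
y(0.68) ≈ 4.7623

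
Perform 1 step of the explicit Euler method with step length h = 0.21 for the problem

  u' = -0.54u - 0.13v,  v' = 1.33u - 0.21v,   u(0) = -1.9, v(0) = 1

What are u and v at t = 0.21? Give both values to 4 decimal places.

-1.7118, 0.4252

Euler on (u,v): u_{n+1} = u_n + h·u', v_{n+1} = v_n + h·v'.
0.000000: (-1.900000, 1.000000); f=(0.896000, -2.737000) → (-1.711840, 0.425230)
(u(0.21), v(0.21)) ≈ (-1.7118, 0.4252)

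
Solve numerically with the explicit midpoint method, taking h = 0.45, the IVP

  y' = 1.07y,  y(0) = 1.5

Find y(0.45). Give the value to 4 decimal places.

2.3961

Midpoint: k1 = f(t_n, y_n); k2 = f(t_n + h/2, y_n + (h/2)·k1); y_{n+1} = y_n + h·k2.
t=0.000000, y=1.500000:
  k1 = f(0.000000, 1.500000) = 1.605000
  k2 = f(0.225000, 1.861125) = 1.991404
  y ← 1.500000 + 0.45·1.991404 = 2.396132
y(0.45) ≈ 2.3961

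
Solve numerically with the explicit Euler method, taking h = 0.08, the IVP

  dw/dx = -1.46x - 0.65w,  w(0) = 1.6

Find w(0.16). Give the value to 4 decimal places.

1.4286

Euler: w_{n+1} = w_n + h·f(x_n, w_n).
x=0.000000, w=1.600000: f=-1.040000 → w ← 1.600000 + 0.08·(-1.040000) = 1.516800
x=0.080000, w=1.516800: f=-1.102720 → w ← 1.516800 + 0.08·(-1.102720) = 1.428582
w(0.16) ≈ 1.4286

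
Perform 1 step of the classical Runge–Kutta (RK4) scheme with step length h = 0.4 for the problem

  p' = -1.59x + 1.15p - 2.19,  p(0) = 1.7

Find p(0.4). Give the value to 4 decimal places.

1.4317

RK4: k1 = f(x_n, p_n); k2 = f(x_n + h/2, p_n + (h/2)·k1); k3 = f(x_n + h/2, p_n + (h/2)·k2); k4 = f(x_n + h, p_n + h·k3); p_{n+1} = p_n + (h/6)·(k1 + 2k2 + 2k3 + k4).
x=0.000000, p=1.700000:
  k1 = f(0.000000, 1.700000) = -0.235000
  k2 = f(0.200000, 1.653000) = -0.607050
  k3 = f(0.200000, 1.578590) = -0.692622
  k4 = f(0.400000, 1.422951) = -1.189606
  p ← 1.700000 + (0.4/6)·(k1 + 2k2 + 2k3 + k4) = 1.431737
p(0.4) ≈ 1.4317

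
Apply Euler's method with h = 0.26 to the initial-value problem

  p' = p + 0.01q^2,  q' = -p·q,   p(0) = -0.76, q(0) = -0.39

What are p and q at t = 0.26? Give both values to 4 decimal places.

Euler on (p,q): p_{n+1} = p_n + h·p', q_{n+1} = q_n + h·q'.
0.000000: (-0.760000, -0.390000); f=(-0.758479, -0.296400) → (-0.957205, -0.467064)
(p(0.26), q(0.26)) ≈ (-0.9572, -0.4671)

-0.9572, -0.4671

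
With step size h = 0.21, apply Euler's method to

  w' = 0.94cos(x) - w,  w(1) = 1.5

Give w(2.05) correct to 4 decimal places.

Euler: w_{n+1} = w_n + h·f(x_n, w_n).
x=1.000000, w=1.500000: f=-0.992116 → w ← 1.500000 + 0.21·(-0.992116) = 1.291656
x=1.210000, w=1.291656: f=-0.959817 → w ← 1.291656 + 0.21·(-0.959817) = 1.090094
x=1.420000, w=1.090094: f=-0.948882 → w ← 1.090094 + 0.21·(-0.948882) = 0.890829
x=1.630000, w=0.890829: f=-0.946448 → w ← 0.890829 + 0.21·(-0.946448) = 0.692075
x=1.840000, w=0.692075: f=-0.942081 → w ← 0.692075 + 0.21·(-0.942081) = 0.494238
w(2.05) ≈ 0.4942

0.4942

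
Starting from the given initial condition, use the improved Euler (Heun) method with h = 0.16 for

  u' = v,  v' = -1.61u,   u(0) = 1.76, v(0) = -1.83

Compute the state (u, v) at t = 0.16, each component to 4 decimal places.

1.4309, -2.2457

Heun on (u,v): k1 = f(t_n, state_n); k2 = f(t_n + h, state_n + h·k1); state_{n+1} = state_n + (h/2)·(k1 + k2).
0.000000: (1.760000, -1.830000)
  k1 = (-1.830000, -2.833600)
  predictor → (1.467200, -2.283376)
  k2 = (-2.283376, -2.362192)
  → (1.430930, -2.245663)
(u(0.16), v(0.16)) ≈ (1.4309, -2.2457)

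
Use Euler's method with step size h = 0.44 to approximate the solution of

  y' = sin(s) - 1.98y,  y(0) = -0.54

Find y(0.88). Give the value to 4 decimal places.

Euler: y_{n+1} = y_n + h·f(s_n, y_n).
s=0.000000, y=-0.540000: f=1.069200 → y ← -0.540000 + 0.44·1.069200 = -0.069552
s=0.440000, y=-0.069552: f=0.563652 → y ← -0.069552 + 0.44·0.563652 = 0.178455
y(0.88) ≈ 0.1785

0.1785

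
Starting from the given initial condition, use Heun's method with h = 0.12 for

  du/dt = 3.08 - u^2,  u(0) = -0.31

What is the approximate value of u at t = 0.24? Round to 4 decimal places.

0.4124

Heun: k1 = f(t_n, u_n); k2 = f(t_n + h, u_n + h·k1); u_{n+1} = u_n + (h/2)·(k1 + k2).
t=0.000000, u=-0.310000:
  k1 = f(0.000000, -0.310000) = 2.983900
  k2 = f(0.120000, 0.048068) = 3.077689
  u ← -0.310000 + (0.12/2)·(2.983900 + 3.077689) = 0.053695
t=0.120000, u=0.053695:
  k1 = f(0.120000, 0.053695) = 3.077117
  k2 = f(0.240000, 0.422949) = 2.901114
  u ← 0.053695 + (0.12/2)·(3.077117 + 2.901114) = 0.412389
u(0.24) ≈ 0.4124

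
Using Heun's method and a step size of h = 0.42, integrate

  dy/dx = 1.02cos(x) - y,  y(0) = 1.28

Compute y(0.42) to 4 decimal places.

1.1751

Heun: k1 = f(x_n, y_n); k2 = f(x_n + h, y_n + h·k1); y_{n+1} = y_n + (h/2)·(k1 + k2).
x=0.000000, y=1.280000:
  k1 = f(0.000000, 1.280000) = -0.260000
  k2 = f(0.420000, 1.170800) = -0.239449
  y ← 1.280000 + (0.42/2)·(-0.260000 + (-0.239449)) = 1.175116
y(0.42) ≈ 1.1751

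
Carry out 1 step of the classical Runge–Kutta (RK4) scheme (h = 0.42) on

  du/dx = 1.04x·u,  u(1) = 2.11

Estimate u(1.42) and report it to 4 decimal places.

RK4: k1 = f(x_n, u_n); k2 = f(x_n + h/2, u_n + (h/2)·k1); k3 = f(x_n + h/2, u_n + (h/2)·k2); k4 = f(x_n + h, u_n + h·k3); u_{n+1} = u_n + (h/6)·(k1 + 2k2 + 2k3 + k4).
x=1.000000, u=2.110000:
  k1 = f(1.000000, 2.110000) = 2.194400
  k2 = f(1.210000, 2.570824) = 3.235125
  k3 = f(1.210000, 2.789376) = 3.510151
  k4 = f(1.420000, 3.584263) = 5.293240
  u ← 2.110000 + (0.42/6)·(k1 + 2k2 + 2k3 + k4) = 3.578473
u(1.42) ≈ 3.5785

3.5785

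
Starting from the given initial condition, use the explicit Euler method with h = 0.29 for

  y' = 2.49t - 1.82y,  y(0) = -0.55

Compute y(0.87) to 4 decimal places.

Euler: y_{n+1} = y_n + h·f(t_n, y_n).
t=0.000000, y=-0.550000: f=1.001000 → y ← -0.550000 + 0.29·1.001000 = -0.259710
t=0.290000, y=-0.259710: f=1.194772 → y ← -0.259710 + 0.29·1.194772 = 0.086774
t=0.580000, y=0.086774: f=1.286271 → y ← 0.086774 + 0.29·1.286271 = 0.459793
y(0.87) ≈ 0.4598

0.4598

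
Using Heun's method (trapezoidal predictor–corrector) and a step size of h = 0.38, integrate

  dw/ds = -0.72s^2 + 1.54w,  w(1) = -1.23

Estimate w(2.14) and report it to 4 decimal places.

-10.9056

Heun: k1 = f(s_n, w_n); k2 = f(s_n + h, w_n + h·k1); w_{n+1} = w_n + (h/2)·(k1 + k2).
s=1.000000, w=-1.230000:
  k1 = f(1.000000, -1.230000) = -2.614200
  k2 = f(1.380000, -2.223396) = -4.795198
  w ← -1.230000 + (0.38/2)·(-2.614200 + (-4.795198)) = -2.637786
s=1.380000, w=-2.637786:
  k1 = f(1.380000, -2.637786) = -5.433358
  k2 = f(1.760000, -4.702462) = -9.472063
  w ← -2.637786 + (0.38/2)·(-5.433358 + (-9.472063)) = -5.469816
s=1.760000, w=-5.469816:
  k1 = f(1.760000, -5.469816) = -10.653788
  k2 = f(2.140000, -9.518255) = -17.955425
  w ← -5.469816 + (0.38/2)·(-10.653788 + (-17.955425)) = -10.905566
w(2.14) ≈ -10.9056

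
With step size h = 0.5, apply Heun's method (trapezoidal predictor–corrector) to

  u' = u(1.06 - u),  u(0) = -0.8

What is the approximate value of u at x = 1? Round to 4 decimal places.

Heun: k1 = f(x_n, u_n); k2 = f(x_n + h, u_n + h·k1); u_{n+1} = u_n + (h/2)·(k1 + k2).
x=0.000000, u=-0.800000:
  k1 = f(0.000000, -0.800000) = -1.488000
  k2 = f(0.500000, -1.544000) = -4.020576
  u ← -0.800000 + (0.5/2)·(-1.488000 + (-4.020576)) = -2.177144
x=0.500000, u=-2.177144:
  k1 = f(0.500000, -2.177144) = -7.047729
  k2 = f(1.000000, -5.701008) = -38.544565
  u ← -2.177144 + (0.5/2)·(-7.047729 + (-38.544565)) = -13.575217
u(1) ≈ -13.5752

-13.5752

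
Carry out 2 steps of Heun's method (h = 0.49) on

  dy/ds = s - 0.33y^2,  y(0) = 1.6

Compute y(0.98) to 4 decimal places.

Heun: k1 = f(s_n, y_n); k2 = f(s_n + h, y_n + h·k1); y_{n+1} = y_n + (h/2)·(k1 + k2).
s=0.000000, y=1.600000:
  k1 = f(0.000000, 1.600000) = -0.844800
  k2 = f(0.490000, 1.186048) = 0.025786
  y ← 1.600000 + (0.49/2)·(-0.844800 + 0.025786) = 1.399342
s=0.490000, y=1.399342:
  k1 = f(0.490000, 1.399342) = -0.156192
  k2 = f(0.980000, 1.322808) = 0.402559
  y ← 1.399342 + (0.49/2)·(-0.156192 + 0.402559) = 1.459702
y(0.98) ≈ 1.4597

1.4597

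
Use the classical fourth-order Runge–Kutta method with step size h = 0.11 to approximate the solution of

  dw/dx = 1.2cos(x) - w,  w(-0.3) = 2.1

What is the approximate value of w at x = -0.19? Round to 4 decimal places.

2.0025

RK4: k1 = f(x_n, w_n); k2 = f(x_n + h/2, w_n + (h/2)·k1); k3 = f(x_n + h/2, w_n + (h/2)·k2); k4 = f(x_n + h, w_n + h·k3); w_{n+1} = w_n + (h/6)·(k1 + 2k2 + 2k3 + k4).
x=-0.300000, w=2.100000:
  k1 = f(-0.300000, 2.100000) = -0.953596
  k2 = f(-0.245000, 2.047552) = -0.883387
  k3 = f(-0.245000, 2.051414) = -0.887249
  k4 = f(-0.190000, 2.002403) = -0.823998
  w ← 2.100000 + (0.11/6)·(k1 + 2k2 + 2k3 + k4) = 2.002487
w(-0.19) ≈ 2.0025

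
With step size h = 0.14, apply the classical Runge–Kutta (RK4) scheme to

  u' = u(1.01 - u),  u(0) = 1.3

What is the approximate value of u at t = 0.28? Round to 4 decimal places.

RK4: k1 = f(t_n, u_n); k2 = f(t_n + h/2, u_n + (h/2)·k1); k3 = f(t_n + h/2, u_n + (h/2)·k2); k4 = f(t_n + h, u_n + h·k3); u_{n+1} = u_n + (h/6)·(k1 + 2k2 + 2k3 + k4).
t=0.000000, u=1.300000:
  k1 = f(0.000000, 1.300000) = -0.377000
  k2 = f(0.070000, 1.273610) = -0.335736
  k3 = f(0.070000, 1.276498) = -0.340185
  k4 = f(0.140000, 1.252374) = -0.303543
  u ← 1.300000 + (0.14/6)·(k1 + 2k2 + 2k3 + k4) = 1.252578
t=0.140000, u=1.252578:
  k1 = f(0.140000, 1.252578) = -0.303847
  k2 = f(0.210000, 1.231308) = -0.272499
  k3 = f(0.210000, 1.233503) = -0.275691
  k4 = f(0.280000, 1.213981) = -0.247629
  u ← 1.252578 + (0.14/6)·(k1 + 2k2 + 2k3 + k4) = 1.214128
u(0.28) ≈ 1.2141

1.2141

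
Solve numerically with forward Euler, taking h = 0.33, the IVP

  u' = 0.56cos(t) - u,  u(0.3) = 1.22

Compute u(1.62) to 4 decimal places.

0.4882

Euler: u_{n+1} = u_n + h·f(t_n, u_n).
t=0.300000, u=1.220000: f=-0.685012 → u ← 1.220000 + 0.33·(-0.685012) = 0.993946
t=0.630000, u=0.993946: f=-0.541451 → u ← 0.993946 + 0.33·(-0.541451) = 0.815267
t=0.960000, u=0.815267: f=-0.494096 → u ← 0.815267 + 0.33·(-0.494096) = 0.652216
t=1.290000, u=0.652216: f=-0.497028 → u ← 0.652216 + 0.33·(-0.497028) = 0.488196
u(1.62) ≈ 0.4882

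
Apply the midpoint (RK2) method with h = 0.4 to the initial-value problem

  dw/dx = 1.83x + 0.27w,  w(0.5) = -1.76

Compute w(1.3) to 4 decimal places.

-0.7500

Midpoint: k1 = f(x_n, w_n); k2 = f(x_n + h/2, w_n + (h/2)·k1); w_{n+1} = w_n + h·k2.
x=0.500000, w=-1.760000:
  k1 = f(0.500000, -1.760000) = 0.439800
  k2 = f(0.700000, -1.672040) = 0.829549
  w ← -1.760000 + 0.4·0.829549 = -1.428180
x=0.900000, w=-1.428180:
  k1 = f(0.900000, -1.428180) = 1.261391
  k2 = f(1.100000, -1.175902) = 1.695506
  w ← -1.428180 + 0.4·1.695506 = -0.749978
w(1.3) ≈ -0.7500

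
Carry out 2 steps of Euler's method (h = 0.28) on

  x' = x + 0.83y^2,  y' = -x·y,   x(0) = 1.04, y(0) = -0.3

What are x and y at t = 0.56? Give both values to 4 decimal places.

Euler on (x,y): x_{n+1} = x_n + h·x', y_{n+1} = y_n + h·y'.
0.000000: (1.040000, -0.300000); f=(1.114700, 0.312000) → (1.352116, -0.212640)
0.280000: (1.352116, -0.212640); f=(1.389645, 0.287514) → (1.741217, -0.132136)
(x(0.56), y(0.56)) ≈ (1.7412, -0.1321)

1.7412, -0.1321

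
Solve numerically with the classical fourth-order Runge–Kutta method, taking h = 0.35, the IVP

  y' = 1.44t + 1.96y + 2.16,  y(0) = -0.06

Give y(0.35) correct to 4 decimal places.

1.0775

RK4: k1 = f(t_n, y_n); k2 = f(t_n + h/2, y_n + (h/2)·k1); k3 = f(t_n + h/2, y_n + (h/2)·k2); k4 = f(t_n + h, y_n + h·k3); y_{n+1} = y_n + (h/6)·(k1 + 2k2 + 2k3 + k4).
t=0.000000, y=-0.060000:
  k1 = f(0.000000, -0.060000) = 2.042400
  k2 = f(0.175000, 0.297420) = 2.994943
  k3 = f(0.175000, 0.464115) = 3.321666
  k4 = f(0.350000, 1.102583) = 4.825063
  y ← -0.060000 + (0.35/6)·(k1 + 2k2 + 2k3 + k4) = 1.077540
y(0.35) ≈ 1.0775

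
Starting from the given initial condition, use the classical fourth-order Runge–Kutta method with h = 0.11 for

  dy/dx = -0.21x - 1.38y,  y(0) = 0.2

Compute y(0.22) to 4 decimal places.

0.1430

RK4: k1 = f(x_n, y_n); k2 = f(x_n + h/2, y_n + (h/2)·k1); k3 = f(x_n + h/2, y_n + (h/2)·k2); k4 = f(x_n + h, y_n + h·k3); y_{n+1} = y_n + (h/6)·(k1 + 2k2 + 2k3 + k4).
x=0.000000, y=0.200000:
  k1 = f(0.000000, 0.200000) = -0.276000
  k2 = f(0.055000, 0.184820) = -0.266602
  k3 = f(0.055000, 0.185337) = -0.267315
  k4 = f(0.110000, 0.170595) = -0.258522
  y ← 0.200000 + (0.11/6)·(k1 + 2k2 + 2k3 + k4) = 0.170623
x=0.110000, y=0.170623:
  k1 = f(0.110000, 0.170623) = -0.258560
  k2 = f(0.165000, 0.156403) = -0.250486
  k3 = f(0.165000, 0.156847) = -0.251099
  k4 = f(0.220000, 0.143003) = -0.243544
  y ← 0.170623 + (0.11/6)·(k1 + 2k2 + 2k3 + k4) = 0.143027
y(0.22) ≈ 0.1430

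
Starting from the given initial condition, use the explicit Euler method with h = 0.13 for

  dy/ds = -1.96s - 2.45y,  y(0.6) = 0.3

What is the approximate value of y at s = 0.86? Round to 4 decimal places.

-0.1509

Euler: y_{n+1} = y_n + h·f(s_n, y_n).
s=0.600000, y=0.300000: f=-1.911000 → y ← 0.300000 + 0.13·(-1.911000) = 0.051570
s=0.730000, y=0.051570: f=-1.557146 → y ← 0.051570 + 0.13·(-1.557146) = -0.150859
y(0.86) ≈ -0.1509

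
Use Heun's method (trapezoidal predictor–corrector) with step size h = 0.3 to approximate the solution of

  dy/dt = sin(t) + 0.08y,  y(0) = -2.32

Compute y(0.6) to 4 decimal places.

Heun: k1 = f(t_n, y_n); k2 = f(t_n + h, y_n + h·k1); y_{n+1} = y_n + (h/2)·(k1 + k2).
t=0.000000, y=-2.320000:
  k1 = f(0.000000, -2.320000) = -0.185600
  k2 = f(0.300000, -2.375680) = 0.105466
  y ← -2.320000 + (0.3/2)·(-0.185600 + 0.105466) = -2.332020
t=0.300000, y=-2.332020:
  k1 = f(0.300000, -2.332020) = 0.108959
  k2 = f(0.600000, -2.299333) = 0.380696
  y ← -2.332020 + (0.3/2)·(0.108959 + 0.380696) = -2.258572
y(0.6) ≈ -2.2586

-2.2586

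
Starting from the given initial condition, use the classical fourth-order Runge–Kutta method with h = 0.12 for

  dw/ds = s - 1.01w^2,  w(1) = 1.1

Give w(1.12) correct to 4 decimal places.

1.0832

RK4: k1 = f(s_n, w_n); k2 = f(s_n + h/2, w_n + (h/2)·k1); k3 = f(s_n + h/2, w_n + (h/2)·k2); k4 = f(s_n + h, w_n + h·k3); w_{n+1} = w_n + (h/6)·(k1 + 2k2 + 2k3 + k4).
s=1.000000, w=1.100000:
  k1 = f(1.000000, 1.100000) = -0.222100
  k2 = f(1.060000, 1.086674) = -0.132669
  k3 = f(1.060000, 1.092040) = -0.144477
  k4 = f(1.120000, 1.082663) = -0.063880
  w ← 1.100000 + (0.12/6)·(k1 + 2k2 + 2k3 + k4) = 1.083195
w(1.12) ≈ 1.0832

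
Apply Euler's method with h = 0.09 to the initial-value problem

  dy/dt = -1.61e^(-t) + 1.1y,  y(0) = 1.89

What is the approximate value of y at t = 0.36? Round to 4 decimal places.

2.1612

Euler: y_{n+1} = y_n + h·f(t_n, y_n).
t=0.000000, y=1.890000: f=0.469000 → y ← 1.890000 + 0.09·0.469000 = 1.932210
t=0.090000, y=1.932210: f=0.654002 → y ← 1.932210 + 0.09·0.654002 = 1.991070
t=0.180000, y=1.991070: f=0.845392 → y ← 1.991070 + 0.09·0.845392 = 2.067155
t=0.270000, y=2.067155: f=1.044830 → y ← 2.067155 + 0.09·1.044830 = 2.161190
y(0.36) ≈ 2.1612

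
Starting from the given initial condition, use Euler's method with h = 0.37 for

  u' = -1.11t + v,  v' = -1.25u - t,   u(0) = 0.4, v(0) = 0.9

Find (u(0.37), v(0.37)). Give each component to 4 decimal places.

0.7330, 0.7150

Euler on (u,v): u_{n+1} = u_n + h·u', v_{n+1} = v_n + h·v'.
0.000000: (0.400000, 0.900000); f=(0.900000, -0.500000) → (0.733000, 0.715000)
(u(0.37), v(0.37)) ≈ (0.7330, 0.7150)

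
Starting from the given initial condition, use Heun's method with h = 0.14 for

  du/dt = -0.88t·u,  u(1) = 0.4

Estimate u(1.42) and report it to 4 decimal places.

Heun: k1 = f(t_n, u_n); k2 = f(t_n + h, u_n + h·k1); u_{n+1} = u_n + (h/2)·(k1 + k2).
t=1.000000, u=0.400000:
  k1 = f(1.000000, 0.400000) = -0.352000
  k2 = f(1.140000, 0.350720) = -0.351842
  u ← 0.400000 + (0.14/2)·(-0.352000 + (-0.351842)) = 0.350731
t=1.140000, u=0.350731:
  k1 = f(1.140000, 0.350731) = -0.351853
  k2 = f(1.280000, 0.301472) = -0.339578
  u ← 0.350731 + (0.14/2)·(-0.351853 + (-0.339578)) = 0.302331
t=1.280000, u=0.302331:
  k1 = f(1.280000, 0.302331) = -0.340545
  k2 = f(1.420000, 0.254655) = -0.318216
  u ← 0.302331 + (0.14/2)·(-0.340545 + (-0.318216)) = 0.256218
u(1.42) ≈ 0.2562

0.2562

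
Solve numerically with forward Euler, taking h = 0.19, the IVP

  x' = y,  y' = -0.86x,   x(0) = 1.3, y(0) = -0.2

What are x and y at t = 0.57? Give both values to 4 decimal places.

Euler on (x,y): x_{n+1} = x_n + h·x', y_{n+1} = y_n + h·y'.
0.000000: (1.300000, -0.200000); f=(-0.200000, -1.118000) → (1.262000, -0.412420)
0.190000: (1.262000, -0.412420); f=(-0.412420, -1.085320) → (1.183640, -0.618631)
0.380000: (1.183640, -0.618631); f=(-0.618631, -1.017931) → (1.066100, -0.812038)
(x(0.57), y(0.57)) ≈ (1.0661, -0.8120)

1.0661, -0.8120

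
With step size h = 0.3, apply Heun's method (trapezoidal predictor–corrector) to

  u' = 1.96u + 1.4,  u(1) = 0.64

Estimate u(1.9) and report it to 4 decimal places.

Heun: k1 = f(x_n, u_n); k2 = f(x_n + h, u_n + h·k1); u_{n+1} = u_n + (h/2)·(k1 + k2).
x=1.000000, u=0.640000:
  k1 = f(1.000000, 0.640000) = 2.654400
  k2 = f(1.300000, 1.436320) = 4.215187
  u ← 0.640000 + (0.3/2)·(2.654400 + 4.215187) = 1.670438
x=1.300000, u=1.670438:
  k1 = f(1.300000, 1.670438) = 4.674059
  k2 = f(1.600000, 3.072656) = 7.422405
  u ← 1.670438 + (0.3/2)·(4.674059 + 7.422405) = 3.484908
x=1.600000, u=3.484908:
  k1 = f(1.600000, 3.484908) = 8.230419
  k2 = f(1.900000, 5.954033) = 13.069905
  u ← 3.484908 + (0.3/2)·(8.230419 + 13.069905) = 6.679956
u(1.9) ≈ 6.6800

6.6800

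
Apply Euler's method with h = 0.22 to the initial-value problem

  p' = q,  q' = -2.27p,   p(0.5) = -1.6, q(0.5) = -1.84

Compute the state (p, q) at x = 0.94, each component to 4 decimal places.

-2.2338, -0.0398

Euler on (p,q): p_{n+1} = p_n + h·p', q_{n+1} = q_n + h·q'.
0.500000: (-1.600000, -1.840000); f=(-1.840000, 3.632000) → (-2.004800, -1.040960)
0.720000: (-2.004800, -1.040960); f=(-1.040960, 4.550896) → (-2.233811, -0.039763)
(p(0.94), q(0.94)) ≈ (-2.2338, -0.0398)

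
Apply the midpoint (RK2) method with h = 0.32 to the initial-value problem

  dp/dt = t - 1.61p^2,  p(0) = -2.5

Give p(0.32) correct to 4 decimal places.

-11.1516

Midpoint: k1 = f(t_n, p_n); k2 = f(t_n + h/2, p_n + (h/2)·k1); p_{n+1} = p_n + h·k2.
t=0.000000, p=-2.500000:
  k1 = f(0.000000, -2.500000) = -10.062500
  k2 = f(0.160000, -4.110000) = -27.036281
  p ← -2.500000 + 0.32·(-27.036281) = -11.151610
p(0.32) ≈ -11.1516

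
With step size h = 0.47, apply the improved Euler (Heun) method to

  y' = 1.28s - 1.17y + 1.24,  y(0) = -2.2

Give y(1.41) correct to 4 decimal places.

1.1619

Heun: k1 = f(s_n, y_n); k2 = f(s_n + h, y_n + h·k1); y_{n+1} = y_n + (h/2)·(k1 + k2).
s=0.000000, y=-2.200000:
  k1 = f(0.000000, -2.200000) = 3.814000
  k2 = f(0.470000, -0.407420) = 2.318281
  y ← -2.200000 + (0.47/2)·(3.814000 + 2.318281) = -0.758914
s=0.470000, y=-0.758914:
  k1 = f(0.470000, -0.758914) = 2.729529
  k2 = f(0.940000, 0.523965) = 1.830161
  y ← -0.758914 + (0.47/2)·(2.729529 + 1.830161) = 0.312613
s=0.940000, y=0.312613:
  k1 = f(0.940000, 0.312613) = 2.077442
  k2 = f(1.410000, 1.289011) = 1.536657
  y ← 0.312613 + (0.47/2)·(2.077442 + 1.536657) = 1.161927
y(1.41) ≈ 1.1619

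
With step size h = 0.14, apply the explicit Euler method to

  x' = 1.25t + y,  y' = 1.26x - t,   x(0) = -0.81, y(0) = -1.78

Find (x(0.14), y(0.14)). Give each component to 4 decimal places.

-1.0592, -1.9229

Euler on (x,y): x_{n+1} = x_n + h·x', y_{n+1} = y_n + h·y'.
0.000000: (-0.810000, -1.780000); f=(-1.780000, -1.020600) → (-1.059200, -1.922884)
(x(0.14), y(0.14)) ≈ (-1.0592, -1.9229)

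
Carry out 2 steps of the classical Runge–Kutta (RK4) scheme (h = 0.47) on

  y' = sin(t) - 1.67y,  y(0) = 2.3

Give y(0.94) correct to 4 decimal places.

RK4: k1 = f(t_n, y_n); k2 = f(t_n + h/2, y_n + (h/2)·k1); k3 = f(t_n + h/2, y_n + (h/2)·k2); k4 = f(t_n + h, y_n + h·k3); y_{n+1} = y_n + (h/6)·(k1 + 2k2 + 2k3 + k4).
t=0.000000, y=2.300000:
  k1 = f(0.000000, 2.300000) = -3.841000
  k2 = f(0.235000, 1.397365) = -2.100757
  k3 = f(0.235000, 1.806322) = -2.783715
  k4 = f(0.470000, 0.991654) = -1.203176
  y ← 2.300000 + (0.47/6)·(k1 + 2k2 + 2k3 + k4) = 1.139639
t=0.470000, y=1.139639:
  k1 = f(0.470000, 1.139639) = -1.450311
  k2 = f(0.705000, 0.798816) = -0.685989
  k3 = f(0.705000, 0.978432) = -0.985947
  k4 = f(0.940000, 0.676244) = -0.321769
  y ← 1.139639 + (0.47/6)·(k1 + 2k2 + 2k3 + k4) = 0.738889
y(0.94) ≈ 0.7389

0.7389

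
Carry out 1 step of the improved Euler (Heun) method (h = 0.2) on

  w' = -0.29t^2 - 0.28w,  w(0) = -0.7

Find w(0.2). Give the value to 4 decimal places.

-0.6631

Heun: k1 = f(t_n, w_n); k2 = f(t_n + h, w_n + h·k1); w_{n+1} = w_n + (h/2)·(k1 + k2).
t=0.000000, w=-0.700000:
  k1 = f(0.000000, -0.700000) = 0.196000
  k2 = f(0.200000, -0.660800) = 0.173424
  w ← -0.700000 + (0.2/2)·(0.196000 + 0.173424) = -0.663058
w(0.2) ≈ -0.6631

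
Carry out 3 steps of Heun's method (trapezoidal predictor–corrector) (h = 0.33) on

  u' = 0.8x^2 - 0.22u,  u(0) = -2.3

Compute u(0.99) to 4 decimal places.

Heun: k1 = f(x_n, u_n); k2 = f(x_n + h, u_n + h·k1); u_{n+1} = u_n + (h/2)·(k1 + k2).
x=0.000000, u=-2.300000:
  k1 = f(0.000000, -2.300000) = 0.506000
  k2 = f(0.330000, -2.133020) = 0.556384
  u ← -2.300000 + (0.33/2)·(0.506000 + 0.556384) = -2.124707
x=0.330000, u=-2.124707:
  k1 = f(0.330000, -2.124707) = 0.554555
  k2 = f(0.660000, -1.941703) = 0.775655
  u ← -2.124707 + (0.33/2)·(0.554555 + 0.775655) = -1.905222
x=0.660000, u=-1.905222:
  k1 = f(0.660000, -1.905222) = 0.767629
  k2 = f(0.990000, -1.651904) = 1.147499
  u ← -1.905222 + (0.33/2)·(0.767629 + 1.147499) = -1.589226
u(0.99) ≈ -1.5892

-1.5892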